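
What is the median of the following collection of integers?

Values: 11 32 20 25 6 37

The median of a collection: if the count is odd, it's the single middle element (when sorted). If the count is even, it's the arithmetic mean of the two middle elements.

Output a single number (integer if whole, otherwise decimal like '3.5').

Answer: 22.5

Derivation:
Step 1: insert 11 -> lo=[11] (size 1, max 11) hi=[] (size 0) -> median=11
Step 2: insert 32 -> lo=[11] (size 1, max 11) hi=[32] (size 1, min 32) -> median=21.5
Step 3: insert 20 -> lo=[11, 20] (size 2, max 20) hi=[32] (size 1, min 32) -> median=20
Step 4: insert 25 -> lo=[11, 20] (size 2, max 20) hi=[25, 32] (size 2, min 25) -> median=22.5
Step 5: insert 6 -> lo=[6, 11, 20] (size 3, max 20) hi=[25, 32] (size 2, min 25) -> median=20
Step 6: insert 37 -> lo=[6, 11, 20] (size 3, max 20) hi=[25, 32, 37] (size 3, min 25) -> median=22.5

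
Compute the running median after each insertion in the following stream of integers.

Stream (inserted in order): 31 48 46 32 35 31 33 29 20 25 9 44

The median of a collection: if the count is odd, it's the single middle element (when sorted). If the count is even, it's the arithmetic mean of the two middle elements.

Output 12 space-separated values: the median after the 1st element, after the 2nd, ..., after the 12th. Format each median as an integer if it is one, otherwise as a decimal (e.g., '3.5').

Answer: 31 39.5 46 39 35 33.5 33 32.5 32 31.5 31 31.5

Derivation:
Step 1: insert 31 -> lo=[31] (size 1, max 31) hi=[] (size 0) -> median=31
Step 2: insert 48 -> lo=[31] (size 1, max 31) hi=[48] (size 1, min 48) -> median=39.5
Step 3: insert 46 -> lo=[31, 46] (size 2, max 46) hi=[48] (size 1, min 48) -> median=46
Step 4: insert 32 -> lo=[31, 32] (size 2, max 32) hi=[46, 48] (size 2, min 46) -> median=39
Step 5: insert 35 -> lo=[31, 32, 35] (size 3, max 35) hi=[46, 48] (size 2, min 46) -> median=35
Step 6: insert 31 -> lo=[31, 31, 32] (size 3, max 32) hi=[35, 46, 48] (size 3, min 35) -> median=33.5
Step 7: insert 33 -> lo=[31, 31, 32, 33] (size 4, max 33) hi=[35, 46, 48] (size 3, min 35) -> median=33
Step 8: insert 29 -> lo=[29, 31, 31, 32] (size 4, max 32) hi=[33, 35, 46, 48] (size 4, min 33) -> median=32.5
Step 9: insert 20 -> lo=[20, 29, 31, 31, 32] (size 5, max 32) hi=[33, 35, 46, 48] (size 4, min 33) -> median=32
Step 10: insert 25 -> lo=[20, 25, 29, 31, 31] (size 5, max 31) hi=[32, 33, 35, 46, 48] (size 5, min 32) -> median=31.5
Step 11: insert 9 -> lo=[9, 20, 25, 29, 31, 31] (size 6, max 31) hi=[32, 33, 35, 46, 48] (size 5, min 32) -> median=31
Step 12: insert 44 -> lo=[9, 20, 25, 29, 31, 31] (size 6, max 31) hi=[32, 33, 35, 44, 46, 48] (size 6, min 32) -> median=31.5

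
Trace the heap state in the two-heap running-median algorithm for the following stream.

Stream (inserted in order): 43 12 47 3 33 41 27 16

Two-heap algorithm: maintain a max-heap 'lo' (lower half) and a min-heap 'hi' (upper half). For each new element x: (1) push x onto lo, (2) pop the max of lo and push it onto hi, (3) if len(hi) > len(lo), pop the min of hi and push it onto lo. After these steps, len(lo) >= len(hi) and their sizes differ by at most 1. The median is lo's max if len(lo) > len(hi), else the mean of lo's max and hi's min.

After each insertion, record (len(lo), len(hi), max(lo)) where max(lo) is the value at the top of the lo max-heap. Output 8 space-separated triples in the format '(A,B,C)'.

Answer: (1,0,43) (1,1,12) (2,1,43) (2,2,12) (3,2,33) (3,3,33) (4,3,33) (4,4,27)

Derivation:
Step 1: insert 43 -> lo=[43] hi=[] -> (len(lo)=1, len(hi)=0, max(lo)=43)
Step 2: insert 12 -> lo=[12] hi=[43] -> (len(lo)=1, len(hi)=1, max(lo)=12)
Step 3: insert 47 -> lo=[12, 43] hi=[47] -> (len(lo)=2, len(hi)=1, max(lo)=43)
Step 4: insert 3 -> lo=[3, 12] hi=[43, 47] -> (len(lo)=2, len(hi)=2, max(lo)=12)
Step 5: insert 33 -> lo=[3, 12, 33] hi=[43, 47] -> (len(lo)=3, len(hi)=2, max(lo)=33)
Step 6: insert 41 -> lo=[3, 12, 33] hi=[41, 43, 47] -> (len(lo)=3, len(hi)=3, max(lo)=33)
Step 7: insert 27 -> lo=[3, 12, 27, 33] hi=[41, 43, 47] -> (len(lo)=4, len(hi)=3, max(lo)=33)
Step 8: insert 16 -> lo=[3, 12, 16, 27] hi=[33, 41, 43, 47] -> (len(lo)=4, len(hi)=4, max(lo)=27)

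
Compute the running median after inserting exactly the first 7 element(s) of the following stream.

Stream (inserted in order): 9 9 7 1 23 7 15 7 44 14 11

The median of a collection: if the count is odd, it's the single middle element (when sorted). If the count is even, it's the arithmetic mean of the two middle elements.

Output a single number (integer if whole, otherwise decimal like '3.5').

Answer: 9

Derivation:
Step 1: insert 9 -> lo=[9] (size 1, max 9) hi=[] (size 0) -> median=9
Step 2: insert 9 -> lo=[9] (size 1, max 9) hi=[9] (size 1, min 9) -> median=9
Step 3: insert 7 -> lo=[7, 9] (size 2, max 9) hi=[9] (size 1, min 9) -> median=9
Step 4: insert 1 -> lo=[1, 7] (size 2, max 7) hi=[9, 9] (size 2, min 9) -> median=8
Step 5: insert 23 -> lo=[1, 7, 9] (size 3, max 9) hi=[9, 23] (size 2, min 9) -> median=9
Step 6: insert 7 -> lo=[1, 7, 7] (size 3, max 7) hi=[9, 9, 23] (size 3, min 9) -> median=8
Step 7: insert 15 -> lo=[1, 7, 7, 9] (size 4, max 9) hi=[9, 15, 23] (size 3, min 9) -> median=9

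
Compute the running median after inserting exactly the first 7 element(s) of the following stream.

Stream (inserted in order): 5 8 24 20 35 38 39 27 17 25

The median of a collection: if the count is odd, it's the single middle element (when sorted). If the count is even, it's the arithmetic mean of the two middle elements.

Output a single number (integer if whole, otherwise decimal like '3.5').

Step 1: insert 5 -> lo=[5] (size 1, max 5) hi=[] (size 0) -> median=5
Step 2: insert 8 -> lo=[5] (size 1, max 5) hi=[8] (size 1, min 8) -> median=6.5
Step 3: insert 24 -> lo=[5, 8] (size 2, max 8) hi=[24] (size 1, min 24) -> median=8
Step 4: insert 20 -> lo=[5, 8] (size 2, max 8) hi=[20, 24] (size 2, min 20) -> median=14
Step 5: insert 35 -> lo=[5, 8, 20] (size 3, max 20) hi=[24, 35] (size 2, min 24) -> median=20
Step 6: insert 38 -> lo=[5, 8, 20] (size 3, max 20) hi=[24, 35, 38] (size 3, min 24) -> median=22
Step 7: insert 39 -> lo=[5, 8, 20, 24] (size 4, max 24) hi=[35, 38, 39] (size 3, min 35) -> median=24

Answer: 24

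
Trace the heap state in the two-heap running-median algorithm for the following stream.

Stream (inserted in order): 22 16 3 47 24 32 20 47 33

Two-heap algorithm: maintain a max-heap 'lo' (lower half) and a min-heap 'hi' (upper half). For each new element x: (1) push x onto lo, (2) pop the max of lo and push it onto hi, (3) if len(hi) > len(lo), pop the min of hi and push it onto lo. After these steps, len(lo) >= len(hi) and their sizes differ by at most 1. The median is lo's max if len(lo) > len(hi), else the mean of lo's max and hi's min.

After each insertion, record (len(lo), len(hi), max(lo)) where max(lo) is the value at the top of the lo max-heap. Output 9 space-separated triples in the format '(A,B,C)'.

Step 1: insert 22 -> lo=[22] hi=[] -> (len(lo)=1, len(hi)=0, max(lo)=22)
Step 2: insert 16 -> lo=[16] hi=[22] -> (len(lo)=1, len(hi)=1, max(lo)=16)
Step 3: insert 3 -> lo=[3, 16] hi=[22] -> (len(lo)=2, len(hi)=1, max(lo)=16)
Step 4: insert 47 -> lo=[3, 16] hi=[22, 47] -> (len(lo)=2, len(hi)=2, max(lo)=16)
Step 5: insert 24 -> lo=[3, 16, 22] hi=[24, 47] -> (len(lo)=3, len(hi)=2, max(lo)=22)
Step 6: insert 32 -> lo=[3, 16, 22] hi=[24, 32, 47] -> (len(lo)=3, len(hi)=3, max(lo)=22)
Step 7: insert 20 -> lo=[3, 16, 20, 22] hi=[24, 32, 47] -> (len(lo)=4, len(hi)=3, max(lo)=22)
Step 8: insert 47 -> lo=[3, 16, 20, 22] hi=[24, 32, 47, 47] -> (len(lo)=4, len(hi)=4, max(lo)=22)
Step 9: insert 33 -> lo=[3, 16, 20, 22, 24] hi=[32, 33, 47, 47] -> (len(lo)=5, len(hi)=4, max(lo)=24)

Answer: (1,0,22) (1,1,16) (2,1,16) (2,2,16) (3,2,22) (3,3,22) (4,3,22) (4,4,22) (5,4,24)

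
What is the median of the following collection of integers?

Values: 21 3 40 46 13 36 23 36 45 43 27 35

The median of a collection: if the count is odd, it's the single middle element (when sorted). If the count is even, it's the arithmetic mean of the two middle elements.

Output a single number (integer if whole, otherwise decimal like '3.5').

Step 1: insert 21 -> lo=[21] (size 1, max 21) hi=[] (size 0) -> median=21
Step 2: insert 3 -> lo=[3] (size 1, max 3) hi=[21] (size 1, min 21) -> median=12
Step 3: insert 40 -> lo=[3, 21] (size 2, max 21) hi=[40] (size 1, min 40) -> median=21
Step 4: insert 46 -> lo=[3, 21] (size 2, max 21) hi=[40, 46] (size 2, min 40) -> median=30.5
Step 5: insert 13 -> lo=[3, 13, 21] (size 3, max 21) hi=[40, 46] (size 2, min 40) -> median=21
Step 6: insert 36 -> lo=[3, 13, 21] (size 3, max 21) hi=[36, 40, 46] (size 3, min 36) -> median=28.5
Step 7: insert 23 -> lo=[3, 13, 21, 23] (size 4, max 23) hi=[36, 40, 46] (size 3, min 36) -> median=23
Step 8: insert 36 -> lo=[3, 13, 21, 23] (size 4, max 23) hi=[36, 36, 40, 46] (size 4, min 36) -> median=29.5
Step 9: insert 45 -> lo=[3, 13, 21, 23, 36] (size 5, max 36) hi=[36, 40, 45, 46] (size 4, min 36) -> median=36
Step 10: insert 43 -> lo=[3, 13, 21, 23, 36] (size 5, max 36) hi=[36, 40, 43, 45, 46] (size 5, min 36) -> median=36
Step 11: insert 27 -> lo=[3, 13, 21, 23, 27, 36] (size 6, max 36) hi=[36, 40, 43, 45, 46] (size 5, min 36) -> median=36
Step 12: insert 35 -> lo=[3, 13, 21, 23, 27, 35] (size 6, max 35) hi=[36, 36, 40, 43, 45, 46] (size 6, min 36) -> median=35.5

Answer: 35.5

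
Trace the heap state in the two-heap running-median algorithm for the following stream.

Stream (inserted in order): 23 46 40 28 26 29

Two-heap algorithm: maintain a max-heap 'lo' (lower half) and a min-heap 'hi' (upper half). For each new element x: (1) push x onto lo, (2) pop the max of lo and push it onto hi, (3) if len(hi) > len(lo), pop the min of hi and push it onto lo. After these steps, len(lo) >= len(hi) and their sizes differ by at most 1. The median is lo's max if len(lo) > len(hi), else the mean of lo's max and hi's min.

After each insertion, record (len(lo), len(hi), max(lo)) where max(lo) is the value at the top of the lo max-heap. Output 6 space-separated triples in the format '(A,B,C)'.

Step 1: insert 23 -> lo=[23] hi=[] -> (len(lo)=1, len(hi)=0, max(lo)=23)
Step 2: insert 46 -> lo=[23] hi=[46] -> (len(lo)=1, len(hi)=1, max(lo)=23)
Step 3: insert 40 -> lo=[23, 40] hi=[46] -> (len(lo)=2, len(hi)=1, max(lo)=40)
Step 4: insert 28 -> lo=[23, 28] hi=[40, 46] -> (len(lo)=2, len(hi)=2, max(lo)=28)
Step 5: insert 26 -> lo=[23, 26, 28] hi=[40, 46] -> (len(lo)=3, len(hi)=2, max(lo)=28)
Step 6: insert 29 -> lo=[23, 26, 28] hi=[29, 40, 46] -> (len(lo)=3, len(hi)=3, max(lo)=28)

Answer: (1,0,23) (1,1,23) (2,1,40) (2,2,28) (3,2,28) (3,3,28)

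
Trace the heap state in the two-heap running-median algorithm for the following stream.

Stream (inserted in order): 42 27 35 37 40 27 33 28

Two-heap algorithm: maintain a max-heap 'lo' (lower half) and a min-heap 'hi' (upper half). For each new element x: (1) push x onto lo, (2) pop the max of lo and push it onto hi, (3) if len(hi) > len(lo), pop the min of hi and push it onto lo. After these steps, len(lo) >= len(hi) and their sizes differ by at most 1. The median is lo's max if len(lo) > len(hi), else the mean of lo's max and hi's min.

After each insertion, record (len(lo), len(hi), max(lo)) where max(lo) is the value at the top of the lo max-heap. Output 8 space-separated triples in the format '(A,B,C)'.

Step 1: insert 42 -> lo=[42] hi=[] -> (len(lo)=1, len(hi)=0, max(lo)=42)
Step 2: insert 27 -> lo=[27] hi=[42] -> (len(lo)=1, len(hi)=1, max(lo)=27)
Step 3: insert 35 -> lo=[27, 35] hi=[42] -> (len(lo)=2, len(hi)=1, max(lo)=35)
Step 4: insert 37 -> lo=[27, 35] hi=[37, 42] -> (len(lo)=2, len(hi)=2, max(lo)=35)
Step 5: insert 40 -> lo=[27, 35, 37] hi=[40, 42] -> (len(lo)=3, len(hi)=2, max(lo)=37)
Step 6: insert 27 -> lo=[27, 27, 35] hi=[37, 40, 42] -> (len(lo)=3, len(hi)=3, max(lo)=35)
Step 7: insert 33 -> lo=[27, 27, 33, 35] hi=[37, 40, 42] -> (len(lo)=4, len(hi)=3, max(lo)=35)
Step 8: insert 28 -> lo=[27, 27, 28, 33] hi=[35, 37, 40, 42] -> (len(lo)=4, len(hi)=4, max(lo)=33)

Answer: (1,0,42) (1,1,27) (2,1,35) (2,2,35) (3,2,37) (3,3,35) (4,3,35) (4,4,33)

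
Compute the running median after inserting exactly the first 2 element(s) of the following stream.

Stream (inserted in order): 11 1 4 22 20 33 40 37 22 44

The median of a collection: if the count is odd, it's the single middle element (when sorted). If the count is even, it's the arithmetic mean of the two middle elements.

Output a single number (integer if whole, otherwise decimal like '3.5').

Step 1: insert 11 -> lo=[11] (size 1, max 11) hi=[] (size 0) -> median=11
Step 2: insert 1 -> lo=[1] (size 1, max 1) hi=[11] (size 1, min 11) -> median=6

Answer: 6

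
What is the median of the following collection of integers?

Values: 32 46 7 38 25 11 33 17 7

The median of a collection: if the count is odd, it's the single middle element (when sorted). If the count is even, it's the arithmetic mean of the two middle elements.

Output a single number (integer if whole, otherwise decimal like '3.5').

Answer: 25

Derivation:
Step 1: insert 32 -> lo=[32] (size 1, max 32) hi=[] (size 0) -> median=32
Step 2: insert 46 -> lo=[32] (size 1, max 32) hi=[46] (size 1, min 46) -> median=39
Step 3: insert 7 -> lo=[7, 32] (size 2, max 32) hi=[46] (size 1, min 46) -> median=32
Step 4: insert 38 -> lo=[7, 32] (size 2, max 32) hi=[38, 46] (size 2, min 38) -> median=35
Step 5: insert 25 -> lo=[7, 25, 32] (size 3, max 32) hi=[38, 46] (size 2, min 38) -> median=32
Step 6: insert 11 -> lo=[7, 11, 25] (size 3, max 25) hi=[32, 38, 46] (size 3, min 32) -> median=28.5
Step 7: insert 33 -> lo=[7, 11, 25, 32] (size 4, max 32) hi=[33, 38, 46] (size 3, min 33) -> median=32
Step 8: insert 17 -> lo=[7, 11, 17, 25] (size 4, max 25) hi=[32, 33, 38, 46] (size 4, min 32) -> median=28.5
Step 9: insert 7 -> lo=[7, 7, 11, 17, 25] (size 5, max 25) hi=[32, 33, 38, 46] (size 4, min 32) -> median=25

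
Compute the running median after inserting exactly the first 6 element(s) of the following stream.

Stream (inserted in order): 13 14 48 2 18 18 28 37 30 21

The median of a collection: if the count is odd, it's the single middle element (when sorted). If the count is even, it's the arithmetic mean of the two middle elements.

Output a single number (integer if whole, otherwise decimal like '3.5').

Step 1: insert 13 -> lo=[13] (size 1, max 13) hi=[] (size 0) -> median=13
Step 2: insert 14 -> lo=[13] (size 1, max 13) hi=[14] (size 1, min 14) -> median=13.5
Step 3: insert 48 -> lo=[13, 14] (size 2, max 14) hi=[48] (size 1, min 48) -> median=14
Step 4: insert 2 -> lo=[2, 13] (size 2, max 13) hi=[14, 48] (size 2, min 14) -> median=13.5
Step 5: insert 18 -> lo=[2, 13, 14] (size 3, max 14) hi=[18, 48] (size 2, min 18) -> median=14
Step 6: insert 18 -> lo=[2, 13, 14] (size 3, max 14) hi=[18, 18, 48] (size 3, min 18) -> median=16

Answer: 16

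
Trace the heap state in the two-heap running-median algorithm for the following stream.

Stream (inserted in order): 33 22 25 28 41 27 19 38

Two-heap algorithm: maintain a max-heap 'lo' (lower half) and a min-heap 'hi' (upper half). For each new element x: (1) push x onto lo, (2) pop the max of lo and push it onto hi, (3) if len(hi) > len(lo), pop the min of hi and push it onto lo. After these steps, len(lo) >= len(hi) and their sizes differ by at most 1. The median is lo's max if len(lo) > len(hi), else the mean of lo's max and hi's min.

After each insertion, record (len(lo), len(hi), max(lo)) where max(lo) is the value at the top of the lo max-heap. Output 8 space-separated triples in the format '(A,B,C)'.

Answer: (1,0,33) (1,1,22) (2,1,25) (2,2,25) (3,2,28) (3,3,27) (4,3,27) (4,4,27)

Derivation:
Step 1: insert 33 -> lo=[33] hi=[] -> (len(lo)=1, len(hi)=0, max(lo)=33)
Step 2: insert 22 -> lo=[22] hi=[33] -> (len(lo)=1, len(hi)=1, max(lo)=22)
Step 3: insert 25 -> lo=[22, 25] hi=[33] -> (len(lo)=2, len(hi)=1, max(lo)=25)
Step 4: insert 28 -> lo=[22, 25] hi=[28, 33] -> (len(lo)=2, len(hi)=2, max(lo)=25)
Step 5: insert 41 -> lo=[22, 25, 28] hi=[33, 41] -> (len(lo)=3, len(hi)=2, max(lo)=28)
Step 6: insert 27 -> lo=[22, 25, 27] hi=[28, 33, 41] -> (len(lo)=3, len(hi)=3, max(lo)=27)
Step 7: insert 19 -> lo=[19, 22, 25, 27] hi=[28, 33, 41] -> (len(lo)=4, len(hi)=3, max(lo)=27)
Step 8: insert 38 -> lo=[19, 22, 25, 27] hi=[28, 33, 38, 41] -> (len(lo)=4, len(hi)=4, max(lo)=27)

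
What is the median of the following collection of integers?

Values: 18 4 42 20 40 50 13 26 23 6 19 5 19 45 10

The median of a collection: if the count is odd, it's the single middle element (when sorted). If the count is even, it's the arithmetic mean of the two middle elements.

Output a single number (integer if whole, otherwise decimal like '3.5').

Step 1: insert 18 -> lo=[18] (size 1, max 18) hi=[] (size 0) -> median=18
Step 2: insert 4 -> lo=[4] (size 1, max 4) hi=[18] (size 1, min 18) -> median=11
Step 3: insert 42 -> lo=[4, 18] (size 2, max 18) hi=[42] (size 1, min 42) -> median=18
Step 4: insert 20 -> lo=[4, 18] (size 2, max 18) hi=[20, 42] (size 2, min 20) -> median=19
Step 5: insert 40 -> lo=[4, 18, 20] (size 3, max 20) hi=[40, 42] (size 2, min 40) -> median=20
Step 6: insert 50 -> lo=[4, 18, 20] (size 3, max 20) hi=[40, 42, 50] (size 3, min 40) -> median=30
Step 7: insert 13 -> lo=[4, 13, 18, 20] (size 4, max 20) hi=[40, 42, 50] (size 3, min 40) -> median=20
Step 8: insert 26 -> lo=[4, 13, 18, 20] (size 4, max 20) hi=[26, 40, 42, 50] (size 4, min 26) -> median=23
Step 9: insert 23 -> lo=[4, 13, 18, 20, 23] (size 5, max 23) hi=[26, 40, 42, 50] (size 4, min 26) -> median=23
Step 10: insert 6 -> lo=[4, 6, 13, 18, 20] (size 5, max 20) hi=[23, 26, 40, 42, 50] (size 5, min 23) -> median=21.5
Step 11: insert 19 -> lo=[4, 6, 13, 18, 19, 20] (size 6, max 20) hi=[23, 26, 40, 42, 50] (size 5, min 23) -> median=20
Step 12: insert 5 -> lo=[4, 5, 6, 13, 18, 19] (size 6, max 19) hi=[20, 23, 26, 40, 42, 50] (size 6, min 20) -> median=19.5
Step 13: insert 19 -> lo=[4, 5, 6, 13, 18, 19, 19] (size 7, max 19) hi=[20, 23, 26, 40, 42, 50] (size 6, min 20) -> median=19
Step 14: insert 45 -> lo=[4, 5, 6, 13, 18, 19, 19] (size 7, max 19) hi=[20, 23, 26, 40, 42, 45, 50] (size 7, min 20) -> median=19.5
Step 15: insert 10 -> lo=[4, 5, 6, 10, 13, 18, 19, 19] (size 8, max 19) hi=[20, 23, 26, 40, 42, 45, 50] (size 7, min 20) -> median=19

Answer: 19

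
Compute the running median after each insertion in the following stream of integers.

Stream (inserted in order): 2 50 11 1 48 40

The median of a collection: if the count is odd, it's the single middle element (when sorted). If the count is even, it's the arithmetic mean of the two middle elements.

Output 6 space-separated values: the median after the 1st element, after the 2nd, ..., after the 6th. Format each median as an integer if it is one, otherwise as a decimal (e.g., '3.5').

Step 1: insert 2 -> lo=[2] (size 1, max 2) hi=[] (size 0) -> median=2
Step 2: insert 50 -> lo=[2] (size 1, max 2) hi=[50] (size 1, min 50) -> median=26
Step 3: insert 11 -> lo=[2, 11] (size 2, max 11) hi=[50] (size 1, min 50) -> median=11
Step 4: insert 1 -> lo=[1, 2] (size 2, max 2) hi=[11, 50] (size 2, min 11) -> median=6.5
Step 5: insert 48 -> lo=[1, 2, 11] (size 3, max 11) hi=[48, 50] (size 2, min 48) -> median=11
Step 6: insert 40 -> lo=[1, 2, 11] (size 3, max 11) hi=[40, 48, 50] (size 3, min 40) -> median=25.5

Answer: 2 26 11 6.5 11 25.5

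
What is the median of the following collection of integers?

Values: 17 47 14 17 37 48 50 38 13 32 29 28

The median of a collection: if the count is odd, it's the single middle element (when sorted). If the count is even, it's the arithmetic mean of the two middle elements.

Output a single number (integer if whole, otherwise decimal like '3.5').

Answer: 30.5

Derivation:
Step 1: insert 17 -> lo=[17] (size 1, max 17) hi=[] (size 0) -> median=17
Step 2: insert 47 -> lo=[17] (size 1, max 17) hi=[47] (size 1, min 47) -> median=32
Step 3: insert 14 -> lo=[14, 17] (size 2, max 17) hi=[47] (size 1, min 47) -> median=17
Step 4: insert 17 -> lo=[14, 17] (size 2, max 17) hi=[17, 47] (size 2, min 17) -> median=17
Step 5: insert 37 -> lo=[14, 17, 17] (size 3, max 17) hi=[37, 47] (size 2, min 37) -> median=17
Step 6: insert 48 -> lo=[14, 17, 17] (size 3, max 17) hi=[37, 47, 48] (size 3, min 37) -> median=27
Step 7: insert 50 -> lo=[14, 17, 17, 37] (size 4, max 37) hi=[47, 48, 50] (size 3, min 47) -> median=37
Step 8: insert 38 -> lo=[14, 17, 17, 37] (size 4, max 37) hi=[38, 47, 48, 50] (size 4, min 38) -> median=37.5
Step 9: insert 13 -> lo=[13, 14, 17, 17, 37] (size 5, max 37) hi=[38, 47, 48, 50] (size 4, min 38) -> median=37
Step 10: insert 32 -> lo=[13, 14, 17, 17, 32] (size 5, max 32) hi=[37, 38, 47, 48, 50] (size 5, min 37) -> median=34.5
Step 11: insert 29 -> lo=[13, 14, 17, 17, 29, 32] (size 6, max 32) hi=[37, 38, 47, 48, 50] (size 5, min 37) -> median=32
Step 12: insert 28 -> lo=[13, 14, 17, 17, 28, 29] (size 6, max 29) hi=[32, 37, 38, 47, 48, 50] (size 6, min 32) -> median=30.5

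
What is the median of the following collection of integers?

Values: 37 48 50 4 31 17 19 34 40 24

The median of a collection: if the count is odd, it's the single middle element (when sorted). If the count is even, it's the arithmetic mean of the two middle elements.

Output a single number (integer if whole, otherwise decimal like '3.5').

Step 1: insert 37 -> lo=[37] (size 1, max 37) hi=[] (size 0) -> median=37
Step 2: insert 48 -> lo=[37] (size 1, max 37) hi=[48] (size 1, min 48) -> median=42.5
Step 3: insert 50 -> lo=[37, 48] (size 2, max 48) hi=[50] (size 1, min 50) -> median=48
Step 4: insert 4 -> lo=[4, 37] (size 2, max 37) hi=[48, 50] (size 2, min 48) -> median=42.5
Step 5: insert 31 -> lo=[4, 31, 37] (size 3, max 37) hi=[48, 50] (size 2, min 48) -> median=37
Step 6: insert 17 -> lo=[4, 17, 31] (size 3, max 31) hi=[37, 48, 50] (size 3, min 37) -> median=34
Step 7: insert 19 -> lo=[4, 17, 19, 31] (size 4, max 31) hi=[37, 48, 50] (size 3, min 37) -> median=31
Step 8: insert 34 -> lo=[4, 17, 19, 31] (size 4, max 31) hi=[34, 37, 48, 50] (size 4, min 34) -> median=32.5
Step 9: insert 40 -> lo=[4, 17, 19, 31, 34] (size 5, max 34) hi=[37, 40, 48, 50] (size 4, min 37) -> median=34
Step 10: insert 24 -> lo=[4, 17, 19, 24, 31] (size 5, max 31) hi=[34, 37, 40, 48, 50] (size 5, min 34) -> median=32.5

Answer: 32.5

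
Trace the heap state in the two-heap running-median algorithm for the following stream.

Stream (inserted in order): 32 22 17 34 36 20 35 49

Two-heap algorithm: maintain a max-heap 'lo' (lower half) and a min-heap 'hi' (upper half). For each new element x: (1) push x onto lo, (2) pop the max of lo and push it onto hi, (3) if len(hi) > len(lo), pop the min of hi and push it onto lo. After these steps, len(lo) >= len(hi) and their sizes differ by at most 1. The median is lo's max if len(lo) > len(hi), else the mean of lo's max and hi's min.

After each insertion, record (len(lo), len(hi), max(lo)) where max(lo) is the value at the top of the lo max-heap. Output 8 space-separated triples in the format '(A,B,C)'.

Answer: (1,0,32) (1,1,22) (2,1,22) (2,2,22) (3,2,32) (3,3,22) (4,3,32) (4,4,32)

Derivation:
Step 1: insert 32 -> lo=[32] hi=[] -> (len(lo)=1, len(hi)=0, max(lo)=32)
Step 2: insert 22 -> lo=[22] hi=[32] -> (len(lo)=1, len(hi)=1, max(lo)=22)
Step 3: insert 17 -> lo=[17, 22] hi=[32] -> (len(lo)=2, len(hi)=1, max(lo)=22)
Step 4: insert 34 -> lo=[17, 22] hi=[32, 34] -> (len(lo)=2, len(hi)=2, max(lo)=22)
Step 5: insert 36 -> lo=[17, 22, 32] hi=[34, 36] -> (len(lo)=3, len(hi)=2, max(lo)=32)
Step 6: insert 20 -> lo=[17, 20, 22] hi=[32, 34, 36] -> (len(lo)=3, len(hi)=3, max(lo)=22)
Step 7: insert 35 -> lo=[17, 20, 22, 32] hi=[34, 35, 36] -> (len(lo)=4, len(hi)=3, max(lo)=32)
Step 8: insert 49 -> lo=[17, 20, 22, 32] hi=[34, 35, 36, 49] -> (len(lo)=4, len(hi)=4, max(lo)=32)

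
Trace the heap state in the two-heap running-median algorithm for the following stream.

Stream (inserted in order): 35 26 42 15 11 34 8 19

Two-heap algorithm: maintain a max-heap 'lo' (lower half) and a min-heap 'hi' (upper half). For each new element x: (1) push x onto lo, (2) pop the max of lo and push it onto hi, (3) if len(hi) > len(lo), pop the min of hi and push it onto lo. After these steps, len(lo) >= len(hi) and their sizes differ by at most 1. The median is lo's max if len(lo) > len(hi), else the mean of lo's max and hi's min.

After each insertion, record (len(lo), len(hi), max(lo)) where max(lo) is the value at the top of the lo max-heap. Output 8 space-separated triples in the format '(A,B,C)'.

Step 1: insert 35 -> lo=[35] hi=[] -> (len(lo)=1, len(hi)=0, max(lo)=35)
Step 2: insert 26 -> lo=[26] hi=[35] -> (len(lo)=1, len(hi)=1, max(lo)=26)
Step 3: insert 42 -> lo=[26, 35] hi=[42] -> (len(lo)=2, len(hi)=1, max(lo)=35)
Step 4: insert 15 -> lo=[15, 26] hi=[35, 42] -> (len(lo)=2, len(hi)=2, max(lo)=26)
Step 5: insert 11 -> lo=[11, 15, 26] hi=[35, 42] -> (len(lo)=3, len(hi)=2, max(lo)=26)
Step 6: insert 34 -> lo=[11, 15, 26] hi=[34, 35, 42] -> (len(lo)=3, len(hi)=3, max(lo)=26)
Step 7: insert 8 -> lo=[8, 11, 15, 26] hi=[34, 35, 42] -> (len(lo)=4, len(hi)=3, max(lo)=26)
Step 8: insert 19 -> lo=[8, 11, 15, 19] hi=[26, 34, 35, 42] -> (len(lo)=4, len(hi)=4, max(lo)=19)

Answer: (1,0,35) (1,1,26) (2,1,35) (2,2,26) (3,2,26) (3,3,26) (4,3,26) (4,4,19)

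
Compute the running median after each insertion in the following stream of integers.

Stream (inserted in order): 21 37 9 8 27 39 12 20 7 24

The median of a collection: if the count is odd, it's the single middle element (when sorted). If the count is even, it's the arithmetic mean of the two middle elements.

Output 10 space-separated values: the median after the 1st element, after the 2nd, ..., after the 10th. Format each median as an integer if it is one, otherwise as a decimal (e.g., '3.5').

Answer: 21 29 21 15 21 24 21 20.5 20 20.5

Derivation:
Step 1: insert 21 -> lo=[21] (size 1, max 21) hi=[] (size 0) -> median=21
Step 2: insert 37 -> lo=[21] (size 1, max 21) hi=[37] (size 1, min 37) -> median=29
Step 3: insert 9 -> lo=[9, 21] (size 2, max 21) hi=[37] (size 1, min 37) -> median=21
Step 4: insert 8 -> lo=[8, 9] (size 2, max 9) hi=[21, 37] (size 2, min 21) -> median=15
Step 5: insert 27 -> lo=[8, 9, 21] (size 3, max 21) hi=[27, 37] (size 2, min 27) -> median=21
Step 6: insert 39 -> lo=[8, 9, 21] (size 3, max 21) hi=[27, 37, 39] (size 3, min 27) -> median=24
Step 7: insert 12 -> lo=[8, 9, 12, 21] (size 4, max 21) hi=[27, 37, 39] (size 3, min 27) -> median=21
Step 8: insert 20 -> lo=[8, 9, 12, 20] (size 4, max 20) hi=[21, 27, 37, 39] (size 4, min 21) -> median=20.5
Step 9: insert 7 -> lo=[7, 8, 9, 12, 20] (size 5, max 20) hi=[21, 27, 37, 39] (size 4, min 21) -> median=20
Step 10: insert 24 -> lo=[7, 8, 9, 12, 20] (size 5, max 20) hi=[21, 24, 27, 37, 39] (size 5, min 21) -> median=20.5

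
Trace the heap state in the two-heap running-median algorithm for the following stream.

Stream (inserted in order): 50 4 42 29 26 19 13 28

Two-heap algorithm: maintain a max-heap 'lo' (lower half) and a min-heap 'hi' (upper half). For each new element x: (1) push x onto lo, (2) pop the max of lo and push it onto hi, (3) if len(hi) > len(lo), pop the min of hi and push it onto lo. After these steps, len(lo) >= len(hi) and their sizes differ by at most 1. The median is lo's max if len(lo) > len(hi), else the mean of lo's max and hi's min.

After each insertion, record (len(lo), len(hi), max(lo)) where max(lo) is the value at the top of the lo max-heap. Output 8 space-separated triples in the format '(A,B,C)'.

Answer: (1,0,50) (1,1,4) (2,1,42) (2,2,29) (3,2,29) (3,3,26) (4,3,26) (4,4,26)

Derivation:
Step 1: insert 50 -> lo=[50] hi=[] -> (len(lo)=1, len(hi)=0, max(lo)=50)
Step 2: insert 4 -> lo=[4] hi=[50] -> (len(lo)=1, len(hi)=1, max(lo)=4)
Step 3: insert 42 -> lo=[4, 42] hi=[50] -> (len(lo)=2, len(hi)=1, max(lo)=42)
Step 4: insert 29 -> lo=[4, 29] hi=[42, 50] -> (len(lo)=2, len(hi)=2, max(lo)=29)
Step 5: insert 26 -> lo=[4, 26, 29] hi=[42, 50] -> (len(lo)=3, len(hi)=2, max(lo)=29)
Step 6: insert 19 -> lo=[4, 19, 26] hi=[29, 42, 50] -> (len(lo)=3, len(hi)=3, max(lo)=26)
Step 7: insert 13 -> lo=[4, 13, 19, 26] hi=[29, 42, 50] -> (len(lo)=4, len(hi)=3, max(lo)=26)
Step 8: insert 28 -> lo=[4, 13, 19, 26] hi=[28, 29, 42, 50] -> (len(lo)=4, len(hi)=4, max(lo)=26)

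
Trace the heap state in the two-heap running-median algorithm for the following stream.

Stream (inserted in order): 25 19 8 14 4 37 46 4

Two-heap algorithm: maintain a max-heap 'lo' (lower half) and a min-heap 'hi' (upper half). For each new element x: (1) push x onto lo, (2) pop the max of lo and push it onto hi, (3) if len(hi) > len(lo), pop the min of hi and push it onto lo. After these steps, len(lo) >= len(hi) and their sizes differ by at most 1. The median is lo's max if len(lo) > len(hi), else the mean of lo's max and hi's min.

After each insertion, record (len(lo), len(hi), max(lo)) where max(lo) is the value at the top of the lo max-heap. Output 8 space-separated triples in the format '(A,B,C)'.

Step 1: insert 25 -> lo=[25] hi=[] -> (len(lo)=1, len(hi)=0, max(lo)=25)
Step 2: insert 19 -> lo=[19] hi=[25] -> (len(lo)=1, len(hi)=1, max(lo)=19)
Step 3: insert 8 -> lo=[8, 19] hi=[25] -> (len(lo)=2, len(hi)=1, max(lo)=19)
Step 4: insert 14 -> lo=[8, 14] hi=[19, 25] -> (len(lo)=2, len(hi)=2, max(lo)=14)
Step 5: insert 4 -> lo=[4, 8, 14] hi=[19, 25] -> (len(lo)=3, len(hi)=2, max(lo)=14)
Step 6: insert 37 -> lo=[4, 8, 14] hi=[19, 25, 37] -> (len(lo)=3, len(hi)=3, max(lo)=14)
Step 7: insert 46 -> lo=[4, 8, 14, 19] hi=[25, 37, 46] -> (len(lo)=4, len(hi)=3, max(lo)=19)
Step 8: insert 4 -> lo=[4, 4, 8, 14] hi=[19, 25, 37, 46] -> (len(lo)=4, len(hi)=4, max(lo)=14)

Answer: (1,0,25) (1,1,19) (2,1,19) (2,2,14) (3,2,14) (3,3,14) (4,3,19) (4,4,14)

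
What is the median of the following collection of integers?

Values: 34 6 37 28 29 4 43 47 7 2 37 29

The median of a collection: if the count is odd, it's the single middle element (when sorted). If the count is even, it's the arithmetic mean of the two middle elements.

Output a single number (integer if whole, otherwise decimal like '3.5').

Step 1: insert 34 -> lo=[34] (size 1, max 34) hi=[] (size 0) -> median=34
Step 2: insert 6 -> lo=[6] (size 1, max 6) hi=[34] (size 1, min 34) -> median=20
Step 3: insert 37 -> lo=[6, 34] (size 2, max 34) hi=[37] (size 1, min 37) -> median=34
Step 4: insert 28 -> lo=[6, 28] (size 2, max 28) hi=[34, 37] (size 2, min 34) -> median=31
Step 5: insert 29 -> lo=[6, 28, 29] (size 3, max 29) hi=[34, 37] (size 2, min 34) -> median=29
Step 6: insert 4 -> lo=[4, 6, 28] (size 3, max 28) hi=[29, 34, 37] (size 3, min 29) -> median=28.5
Step 7: insert 43 -> lo=[4, 6, 28, 29] (size 4, max 29) hi=[34, 37, 43] (size 3, min 34) -> median=29
Step 8: insert 47 -> lo=[4, 6, 28, 29] (size 4, max 29) hi=[34, 37, 43, 47] (size 4, min 34) -> median=31.5
Step 9: insert 7 -> lo=[4, 6, 7, 28, 29] (size 5, max 29) hi=[34, 37, 43, 47] (size 4, min 34) -> median=29
Step 10: insert 2 -> lo=[2, 4, 6, 7, 28] (size 5, max 28) hi=[29, 34, 37, 43, 47] (size 5, min 29) -> median=28.5
Step 11: insert 37 -> lo=[2, 4, 6, 7, 28, 29] (size 6, max 29) hi=[34, 37, 37, 43, 47] (size 5, min 34) -> median=29
Step 12: insert 29 -> lo=[2, 4, 6, 7, 28, 29] (size 6, max 29) hi=[29, 34, 37, 37, 43, 47] (size 6, min 29) -> median=29

Answer: 29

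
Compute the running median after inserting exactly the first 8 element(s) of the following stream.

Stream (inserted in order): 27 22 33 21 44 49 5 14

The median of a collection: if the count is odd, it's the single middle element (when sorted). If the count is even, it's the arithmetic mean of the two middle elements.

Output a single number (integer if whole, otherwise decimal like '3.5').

Step 1: insert 27 -> lo=[27] (size 1, max 27) hi=[] (size 0) -> median=27
Step 2: insert 22 -> lo=[22] (size 1, max 22) hi=[27] (size 1, min 27) -> median=24.5
Step 3: insert 33 -> lo=[22, 27] (size 2, max 27) hi=[33] (size 1, min 33) -> median=27
Step 4: insert 21 -> lo=[21, 22] (size 2, max 22) hi=[27, 33] (size 2, min 27) -> median=24.5
Step 5: insert 44 -> lo=[21, 22, 27] (size 3, max 27) hi=[33, 44] (size 2, min 33) -> median=27
Step 6: insert 49 -> lo=[21, 22, 27] (size 3, max 27) hi=[33, 44, 49] (size 3, min 33) -> median=30
Step 7: insert 5 -> lo=[5, 21, 22, 27] (size 4, max 27) hi=[33, 44, 49] (size 3, min 33) -> median=27
Step 8: insert 14 -> lo=[5, 14, 21, 22] (size 4, max 22) hi=[27, 33, 44, 49] (size 4, min 27) -> median=24.5

Answer: 24.5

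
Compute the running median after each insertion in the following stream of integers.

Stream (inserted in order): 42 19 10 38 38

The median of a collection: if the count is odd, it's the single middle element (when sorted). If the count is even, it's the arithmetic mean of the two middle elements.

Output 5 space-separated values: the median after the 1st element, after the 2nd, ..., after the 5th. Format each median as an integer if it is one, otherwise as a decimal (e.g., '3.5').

Answer: 42 30.5 19 28.5 38

Derivation:
Step 1: insert 42 -> lo=[42] (size 1, max 42) hi=[] (size 0) -> median=42
Step 2: insert 19 -> lo=[19] (size 1, max 19) hi=[42] (size 1, min 42) -> median=30.5
Step 3: insert 10 -> lo=[10, 19] (size 2, max 19) hi=[42] (size 1, min 42) -> median=19
Step 4: insert 38 -> lo=[10, 19] (size 2, max 19) hi=[38, 42] (size 2, min 38) -> median=28.5
Step 5: insert 38 -> lo=[10, 19, 38] (size 3, max 38) hi=[38, 42] (size 2, min 38) -> median=38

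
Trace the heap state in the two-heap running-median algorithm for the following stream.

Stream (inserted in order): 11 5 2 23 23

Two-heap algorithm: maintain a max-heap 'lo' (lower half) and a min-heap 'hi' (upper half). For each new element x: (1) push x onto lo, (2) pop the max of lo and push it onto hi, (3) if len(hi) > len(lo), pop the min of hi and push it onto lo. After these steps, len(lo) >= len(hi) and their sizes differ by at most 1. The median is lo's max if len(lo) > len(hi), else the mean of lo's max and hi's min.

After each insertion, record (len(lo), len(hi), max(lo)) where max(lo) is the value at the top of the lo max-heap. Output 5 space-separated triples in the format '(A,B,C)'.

Step 1: insert 11 -> lo=[11] hi=[] -> (len(lo)=1, len(hi)=0, max(lo)=11)
Step 2: insert 5 -> lo=[5] hi=[11] -> (len(lo)=1, len(hi)=1, max(lo)=5)
Step 3: insert 2 -> lo=[2, 5] hi=[11] -> (len(lo)=2, len(hi)=1, max(lo)=5)
Step 4: insert 23 -> lo=[2, 5] hi=[11, 23] -> (len(lo)=2, len(hi)=2, max(lo)=5)
Step 5: insert 23 -> lo=[2, 5, 11] hi=[23, 23] -> (len(lo)=3, len(hi)=2, max(lo)=11)

Answer: (1,0,11) (1,1,5) (2,1,5) (2,2,5) (3,2,11)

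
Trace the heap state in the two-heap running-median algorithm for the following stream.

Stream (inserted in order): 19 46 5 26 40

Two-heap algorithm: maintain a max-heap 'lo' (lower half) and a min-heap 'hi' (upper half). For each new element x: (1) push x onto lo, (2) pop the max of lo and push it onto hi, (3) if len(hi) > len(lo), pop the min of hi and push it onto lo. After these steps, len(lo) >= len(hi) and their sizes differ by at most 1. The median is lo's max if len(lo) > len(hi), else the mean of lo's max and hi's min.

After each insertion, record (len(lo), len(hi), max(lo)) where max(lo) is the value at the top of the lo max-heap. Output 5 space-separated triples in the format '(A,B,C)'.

Step 1: insert 19 -> lo=[19] hi=[] -> (len(lo)=1, len(hi)=0, max(lo)=19)
Step 2: insert 46 -> lo=[19] hi=[46] -> (len(lo)=1, len(hi)=1, max(lo)=19)
Step 3: insert 5 -> lo=[5, 19] hi=[46] -> (len(lo)=2, len(hi)=1, max(lo)=19)
Step 4: insert 26 -> lo=[5, 19] hi=[26, 46] -> (len(lo)=2, len(hi)=2, max(lo)=19)
Step 5: insert 40 -> lo=[5, 19, 26] hi=[40, 46] -> (len(lo)=3, len(hi)=2, max(lo)=26)

Answer: (1,0,19) (1,1,19) (2,1,19) (2,2,19) (3,2,26)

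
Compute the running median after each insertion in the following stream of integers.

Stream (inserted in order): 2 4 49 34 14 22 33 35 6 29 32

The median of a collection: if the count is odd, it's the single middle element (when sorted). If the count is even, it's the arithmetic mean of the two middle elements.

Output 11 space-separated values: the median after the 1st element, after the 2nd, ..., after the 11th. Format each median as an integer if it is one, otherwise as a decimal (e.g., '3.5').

Step 1: insert 2 -> lo=[2] (size 1, max 2) hi=[] (size 0) -> median=2
Step 2: insert 4 -> lo=[2] (size 1, max 2) hi=[4] (size 1, min 4) -> median=3
Step 3: insert 49 -> lo=[2, 4] (size 2, max 4) hi=[49] (size 1, min 49) -> median=4
Step 4: insert 34 -> lo=[2, 4] (size 2, max 4) hi=[34, 49] (size 2, min 34) -> median=19
Step 5: insert 14 -> lo=[2, 4, 14] (size 3, max 14) hi=[34, 49] (size 2, min 34) -> median=14
Step 6: insert 22 -> lo=[2, 4, 14] (size 3, max 14) hi=[22, 34, 49] (size 3, min 22) -> median=18
Step 7: insert 33 -> lo=[2, 4, 14, 22] (size 4, max 22) hi=[33, 34, 49] (size 3, min 33) -> median=22
Step 8: insert 35 -> lo=[2, 4, 14, 22] (size 4, max 22) hi=[33, 34, 35, 49] (size 4, min 33) -> median=27.5
Step 9: insert 6 -> lo=[2, 4, 6, 14, 22] (size 5, max 22) hi=[33, 34, 35, 49] (size 4, min 33) -> median=22
Step 10: insert 29 -> lo=[2, 4, 6, 14, 22] (size 5, max 22) hi=[29, 33, 34, 35, 49] (size 5, min 29) -> median=25.5
Step 11: insert 32 -> lo=[2, 4, 6, 14, 22, 29] (size 6, max 29) hi=[32, 33, 34, 35, 49] (size 5, min 32) -> median=29

Answer: 2 3 4 19 14 18 22 27.5 22 25.5 29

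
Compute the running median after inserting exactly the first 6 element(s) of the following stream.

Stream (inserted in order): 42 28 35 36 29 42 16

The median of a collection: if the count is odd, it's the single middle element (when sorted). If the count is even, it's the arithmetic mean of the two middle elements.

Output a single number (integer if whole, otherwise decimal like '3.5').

Step 1: insert 42 -> lo=[42] (size 1, max 42) hi=[] (size 0) -> median=42
Step 2: insert 28 -> lo=[28] (size 1, max 28) hi=[42] (size 1, min 42) -> median=35
Step 3: insert 35 -> lo=[28, 35] (size 2, max 35) hi=[42] (size 1, min 42) -> median=35
Step 4: insert 36 -> lo=[28, 35] (size 2, max 35) hi=[36, 42] (size 2, min 36) -> median=35.5
Step 5: insert 29 -> lo=[28, 29, 35] (size 3, max 35) hi=[36, 42] (size 2, min 36) -> median=35
Step 6: insert 42 -> lo=[28, 29, 35] (size 3, max 35) hi=[36, 42, 42] (size 3, min 36) -> median=35.5

Answer: 35.5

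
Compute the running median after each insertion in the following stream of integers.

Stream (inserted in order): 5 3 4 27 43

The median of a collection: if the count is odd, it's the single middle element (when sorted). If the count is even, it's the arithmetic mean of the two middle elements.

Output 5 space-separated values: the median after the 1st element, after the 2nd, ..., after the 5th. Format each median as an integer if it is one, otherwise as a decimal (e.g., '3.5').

Step 1: insert 5 -> lo=[5] (size 1, max 5) hi=[] (size 0) -> median=5
Step 2: insert 3 -> lo=[3] (size 1, max 3) hi=[5] (size 1, min 5) -> median=4
Step 3: insert 4 -> lo=[3, 4] (size 2, max 4) hi=[5] (size 1, min 5) -> median=4
Step 4: insert 27 -> lo=[3, 4] (size 2, max 4) hi=[5, 27] (size 2, min 5) -> median=4.5
Step 5: insert 43 -> lo=[3, 4, 5] (size 3, max 5) hi=[27, 43] (size 2, min 27) -> median=5

Answer: 5 4 4 4.5 5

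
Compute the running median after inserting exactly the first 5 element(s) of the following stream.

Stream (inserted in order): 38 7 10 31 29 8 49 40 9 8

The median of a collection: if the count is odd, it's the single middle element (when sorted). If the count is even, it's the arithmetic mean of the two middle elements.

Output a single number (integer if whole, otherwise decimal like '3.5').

Step 1: insert 38 -> lo=[38] (size 1, max 38) hi=[] (size 0) -> median=38
Step 2: insert 7 -> lo=[7] (size 1, max 7) hi=[38] (size 1, min 38) -> median=22.5
Step 3: insert 10 -> lo=[7, 10] (size 2, max 10) hi=[38] (size 1, min 38) -> median=10
Step 4: insert 31 -> lo=[7, 10] (size 2, max 10) hi=[31, 38] (size 2, min 31) -> median=20.5
Step 5: insert 29 -> lo=[7, 10, 29] (size 3, max 29) hi=[31, 38] (size 2, min 31) -> median=29

Answer: 29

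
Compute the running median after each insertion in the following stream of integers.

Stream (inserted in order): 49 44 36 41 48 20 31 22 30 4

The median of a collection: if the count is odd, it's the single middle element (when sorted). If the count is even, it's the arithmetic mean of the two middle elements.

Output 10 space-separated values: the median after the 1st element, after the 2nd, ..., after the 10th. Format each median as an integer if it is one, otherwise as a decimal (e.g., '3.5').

Step 1: insert 49 -> lo=[49] (size 1, max 49) hi=[] (size 0) -> median=49
Step 2: insert 44 -> lo=[44] (size 1, max 44) hi=[49] (size 1, min 49) -> median=46.5
Step 3: insert 36 -> lo=[36, 44] (size 2, max 44) hi=[49] (size 1, min 49) -> median=44
Step 4: insert 41 -> lo=[36, 41] (size 2, max 41) hi=[44, 49] (size 2, min 44) -> median=42.5
Step 5: insert 48 -> lo=[36, 41, 44] (size 3, max 44) hi=[48, 49] (size 2, min 48) -> median=44
Step 6: insert 20 -> lo=[20, 36, 41] (size 3, max 41) hi=[44, 48, 49] (size 3, min 44) -> median=42.5
Step 7: insert 31 -> lo=[20, 31, 36, 41] (size 4, max 41) hi=[44, 48, 49] (size 3, min 44) -> median=41
Step 8: insert 22 -> lo=[20, 22, 31, 36] (size 4, max 36) hi=[41, 44, 48, 49] (size 4, min 41) -> median=38.5
Step 9: insert 30 -> lo=[20, 22, 30, 31, 36] (size 5, max 36) hi=[41, 44, 48, 49] (size 4, min 41) -> median=36
Step 10: insert 4 -> lo=[4, 20, 22, 30, 31] (size 5, max 31) hi=[36, 41, 44, 48, 49] (size 5, min 36) -> median=33.5

Answer: 49 46.5 44 42.5 44 42.5 41 38.5 36 33.5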